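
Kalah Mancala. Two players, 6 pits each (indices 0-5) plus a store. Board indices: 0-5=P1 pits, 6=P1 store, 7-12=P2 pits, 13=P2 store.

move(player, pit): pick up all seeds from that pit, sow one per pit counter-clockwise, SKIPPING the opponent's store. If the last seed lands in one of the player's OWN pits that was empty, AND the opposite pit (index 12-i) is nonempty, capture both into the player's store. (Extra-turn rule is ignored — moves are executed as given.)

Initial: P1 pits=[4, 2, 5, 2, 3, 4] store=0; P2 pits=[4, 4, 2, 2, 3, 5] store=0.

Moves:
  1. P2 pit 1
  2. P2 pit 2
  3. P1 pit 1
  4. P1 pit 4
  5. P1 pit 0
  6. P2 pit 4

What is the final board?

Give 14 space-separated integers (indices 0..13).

Move 1: P2 pit1 -> P1=[4,2,5,2,3,4](0) P2=[4,0,3,3,4,6](0)
Move 2: P2 pit2 -> P1=[4,2,5,2,3,4](0) P2=[4,0,0,4,5,7](0)
Move 3: P1 pit1 -> P1=[4,0,6,3,3,4](0) P2=[4,0,0,4,5,7](0)
Move 4: P1 pit4 -> P1=[4,0,6,3,0,5](1) P2=[5,0,0,4,5,7](0)
Move 5: P1 pit0 -> P1=[0,1,7,4,1,5](1) P2=[5,0,0,4,5,7](0)
Move 6: P2 pit4 -> P1=[1,2,8,4,1,5](1) P2=[5,0,0,4,0,8](1)

Answer: 1 2 8 4 1 5 1 5 0 0 4 0 8 1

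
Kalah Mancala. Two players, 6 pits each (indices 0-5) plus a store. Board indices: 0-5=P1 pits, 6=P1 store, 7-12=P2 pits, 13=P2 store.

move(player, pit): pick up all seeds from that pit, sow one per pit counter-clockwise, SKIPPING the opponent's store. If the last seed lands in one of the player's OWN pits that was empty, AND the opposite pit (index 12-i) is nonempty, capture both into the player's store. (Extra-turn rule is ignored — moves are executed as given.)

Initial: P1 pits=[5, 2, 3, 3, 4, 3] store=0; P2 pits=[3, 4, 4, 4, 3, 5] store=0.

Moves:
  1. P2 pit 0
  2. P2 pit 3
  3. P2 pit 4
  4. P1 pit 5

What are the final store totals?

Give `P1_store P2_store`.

Move 1: P2 pit0 -> P1=[5,2,3,3,4,3](0) P2=[0,5,5,5,3,5](0)
Move 2: P2 pit3 -> P1=[6,3,3,3,4,3](0) P2=[0,5,5,0,4,6](1)
Move 3: P2 pit4 -> P1=[7,4,3,3,4,3](0) P2=[0,5,5,0,0,7](2)
Move 4: P1 pit5 -> P1=[7,4,3,3,4,0](1) P2=[1,6,5,0,0,7](2)

Answer: 1 2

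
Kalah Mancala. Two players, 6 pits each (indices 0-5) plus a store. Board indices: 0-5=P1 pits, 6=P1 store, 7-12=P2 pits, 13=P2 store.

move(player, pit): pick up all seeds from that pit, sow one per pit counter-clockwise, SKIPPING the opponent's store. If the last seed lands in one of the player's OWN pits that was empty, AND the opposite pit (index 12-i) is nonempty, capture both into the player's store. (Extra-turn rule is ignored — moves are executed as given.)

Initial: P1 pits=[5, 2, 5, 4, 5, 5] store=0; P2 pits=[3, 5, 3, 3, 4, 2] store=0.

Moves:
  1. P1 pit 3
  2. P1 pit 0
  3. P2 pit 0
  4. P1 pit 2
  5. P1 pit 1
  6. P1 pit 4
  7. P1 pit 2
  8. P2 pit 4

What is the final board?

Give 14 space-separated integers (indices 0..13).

Answer: 1 1 1 5 0 9 7 2 8 5 5 0 1 1

Derivation:
Move 1: P1 pit3 -> P1=[5,2,5,0,6,6](1) P2=[4,5,3,3,4,2](0)
Move 2: P1 pit0 -> P1=[0,3,6,1,7,7](1) P2=[4,5,3,3,4,2](0)
Move 3: P2 pit0 -> P1=[0,3,6,1,7,7](1) P2=[0,6,4,4,5,2](0)
Move 4: P1 pit2 -> P1=[0,3,0,2,8,8](2) P2=[1,7,4,4,5,2](0)
Move 5: P1 pit1 -> P1=[0,0,1,3,9,8](2) P2=[1,7,4,4,5,2](0)
Move 6: P1 pit4 -> P1=[0,0,1,3,0,9](7) P2=[2,8,5,5,6,0](0)
Move 7: P1 pit2 -> P1=[0,0,0,4,0,9](7) P2=[2,8,5,5,6,0](0)
Move 8: P2 pit4 -> P1=[1,1,1,5,0,9](7) P2=[2,8,5,5,0,1](1)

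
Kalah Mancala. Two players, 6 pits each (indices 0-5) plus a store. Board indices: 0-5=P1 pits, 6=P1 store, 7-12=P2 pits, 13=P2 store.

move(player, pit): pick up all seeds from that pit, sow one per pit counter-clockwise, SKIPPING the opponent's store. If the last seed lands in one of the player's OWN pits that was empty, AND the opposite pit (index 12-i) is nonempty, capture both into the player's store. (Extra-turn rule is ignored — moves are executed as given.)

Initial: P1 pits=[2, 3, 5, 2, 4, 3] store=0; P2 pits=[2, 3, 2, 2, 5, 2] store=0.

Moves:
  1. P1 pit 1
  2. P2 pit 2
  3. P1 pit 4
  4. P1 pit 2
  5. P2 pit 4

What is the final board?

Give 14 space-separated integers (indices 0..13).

Move 1: P1 pit1 -> P1=[2,0,6,3,5,3](0) P2=[2,3,2,2,5,2](0)
Move 2: P2 pit2 -> P1=[2,0,6,3,5,3](0) P2=[2,3,0,3,6,2](0)
Move 3: P1 pit4 -> P1=[2,0,6,3,0,4](1) P2=[3,4,1,3,6,2](0)
Move 4: P1 pit2 -> P1=[2,0,0,4,1,5](2) P2=[4,5,1,3,6,2](0)
Move 5: P2 pit4 -> P1=[3,1,1,5,1,5](2) P2=[4,5,1,3,0,3](1)

Answer: 3 1 1 5 1 5 2 4 5 1 3 0 3 1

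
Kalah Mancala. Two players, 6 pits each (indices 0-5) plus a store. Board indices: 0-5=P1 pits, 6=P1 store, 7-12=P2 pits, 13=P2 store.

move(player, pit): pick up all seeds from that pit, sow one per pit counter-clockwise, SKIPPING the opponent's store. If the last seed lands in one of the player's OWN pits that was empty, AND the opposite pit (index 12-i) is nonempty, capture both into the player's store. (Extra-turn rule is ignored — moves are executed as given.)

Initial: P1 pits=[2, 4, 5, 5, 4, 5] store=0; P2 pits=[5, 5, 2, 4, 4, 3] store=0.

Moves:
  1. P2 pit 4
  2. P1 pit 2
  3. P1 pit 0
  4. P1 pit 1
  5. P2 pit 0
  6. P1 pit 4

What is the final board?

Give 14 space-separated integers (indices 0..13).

Move 1: P2 pit4 -> P1=[3,5,5,5,4,5](0) P2=[5,5,2,4,0,4](1)
Move 2: P1 pit2 -> P1=[3,5,0,6,5,6](1) P2=[6,5,2,4,0,4](1)
Move 3: P1 pit0 -> P1=[0,6,1,7,5,6](1) P2=[6,5,2,4,0,4](1)
Move 4: P1 pit1 -> P1=[0,0,2,8,6,7](2) P2=[7,5,2,4,0,4](1)
Move 5: P2 pit0 -> P1=[1,0,2,8,6,7](2) P2=[0,6,3,5,1,5](2)
Move 6: P1 pit4 -> P1=[1,0,2,8,0,8](3) P2=[1,7,4,6,1,5](2)

Answer: 1 0 2 8 0 8 3 1 7 4 6 1 5 2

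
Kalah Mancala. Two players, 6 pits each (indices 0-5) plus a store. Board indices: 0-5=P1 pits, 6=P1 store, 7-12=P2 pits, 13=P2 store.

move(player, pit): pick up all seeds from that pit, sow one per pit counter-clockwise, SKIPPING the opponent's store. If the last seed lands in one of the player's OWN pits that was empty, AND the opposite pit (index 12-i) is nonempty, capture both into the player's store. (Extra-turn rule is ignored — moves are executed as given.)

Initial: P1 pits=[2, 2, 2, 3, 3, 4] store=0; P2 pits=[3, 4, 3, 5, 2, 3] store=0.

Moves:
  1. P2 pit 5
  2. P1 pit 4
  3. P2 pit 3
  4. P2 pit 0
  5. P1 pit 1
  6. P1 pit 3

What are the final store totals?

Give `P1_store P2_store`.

Move 1: P2 pit5 -> P1=[3,3,2,3,3,4](0) P2=[3,4,3,5,2,0](1)
Move 2: P1 pit4 -> P1=[3,3,2,3,0,5](1) P2=[4,4,3,5,2,0](1)
Move 3: P2 pit3 -> P1=[4,4,2,3,0,5](1) P2=[4,4,3,0,3,1](2)
Move 4: P2 pit0 -> P1=[4,4,2,3,0,5](1) P2=[0,5,4,1,4,1](2)
Move 5: P1 pit1 -> P1=[4,0,3,4,1,6](1) P2=[0,5,4,1,4,1](2)
Move 6: P1 pit3 -> P1=[4,0,3,0,2,7](2) P2=[1,5,4,1,4,1](2)

Answer: 2 2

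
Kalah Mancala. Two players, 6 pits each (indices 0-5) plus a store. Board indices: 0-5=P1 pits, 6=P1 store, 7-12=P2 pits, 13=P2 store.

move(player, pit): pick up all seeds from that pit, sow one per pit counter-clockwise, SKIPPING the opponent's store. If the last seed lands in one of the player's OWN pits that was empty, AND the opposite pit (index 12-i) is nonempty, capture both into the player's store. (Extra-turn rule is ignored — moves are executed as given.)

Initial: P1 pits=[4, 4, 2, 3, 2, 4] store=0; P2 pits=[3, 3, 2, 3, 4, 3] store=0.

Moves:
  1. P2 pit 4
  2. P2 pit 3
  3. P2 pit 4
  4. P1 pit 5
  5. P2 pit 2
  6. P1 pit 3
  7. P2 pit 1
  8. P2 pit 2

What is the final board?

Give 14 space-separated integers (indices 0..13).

Answer: 5 5 2 0 3 1 2 4 0 0 3 2 8 2

Derivation:
Move 1: P2 pit4 -> P1=[5,5,2,3,2,4](0) P2=[3,3,2,3,0,4](1)
Move 2: P2 pit3 -> P1=[5,5,2,3,2,4](0) P2=[3,3,2,0,1,5](2)
Move 3: P2 pit4 -> P1=[5,5,2,3,2,4](0) P2=[3,3,2,0,0,6](2)
Move 4: P1 pit5 -> P1=[5,5,2,3,2,0](1) P2=[4,4,3,0,0,6](2)
Move 5: P2 pit2 -> P1=[5,5,2,3,2,0](1) P2=[4,4,0,1,1,7](2)
Move 6: P1 pit3 -> P1=[5,5,2,0,3,1](2) P2=[4,4,0,1,1,7](2)
Move 7: P2 pit1 -> P1=[5,5,2,0,3,1](2) P2=[4,0,1,2,2,8](2)
Move 8: P2 pit2 -> P1=[5,5,2,0,3,1](2) P2=[4,0,0,3,2,8](2)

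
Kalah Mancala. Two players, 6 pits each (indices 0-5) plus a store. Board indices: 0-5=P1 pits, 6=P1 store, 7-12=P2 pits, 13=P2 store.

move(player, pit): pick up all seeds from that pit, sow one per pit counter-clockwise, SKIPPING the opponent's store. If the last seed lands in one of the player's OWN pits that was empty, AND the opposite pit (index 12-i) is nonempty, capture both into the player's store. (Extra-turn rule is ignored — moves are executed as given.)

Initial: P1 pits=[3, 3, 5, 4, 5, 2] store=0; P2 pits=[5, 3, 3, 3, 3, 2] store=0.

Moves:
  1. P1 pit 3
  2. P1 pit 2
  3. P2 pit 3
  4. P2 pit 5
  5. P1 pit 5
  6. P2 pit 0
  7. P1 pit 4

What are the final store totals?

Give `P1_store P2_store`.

Answer: 4 3

Derivation:
Move 1: P1 pit3 -> P1=[3,3,5,0,6,3](1) P2=[6,3,3,3,3,2](0)
Move 2: P1 pit2 -> P1=[3,3,0,1,7,4](2) P2=[7,3,3,3,3,2](0)
Move 3: P2 pit3 -> P1=[3,3,0,1,7,4](2) P2=[7,3,3,0,4,3](1)
Move 4: P2 pit5 -> P1=[4,4,0,1,7,4](2) P2=[7,3,3,0,4,0](2)
Move 5: P1 pit5 -> P1=[4,4,0,1,7,0](3) P2=[8,4,4,0,4,0](2)
Move 6: P2 pit0 -> P1=[5,5,0,1,7,0](3) P2=[0,5,5,1,5,1](3)
Move 7: P1 pit4 -> P1=[5,5,0,1,0,1](4) P2=[1,6,6,2,6,1](3)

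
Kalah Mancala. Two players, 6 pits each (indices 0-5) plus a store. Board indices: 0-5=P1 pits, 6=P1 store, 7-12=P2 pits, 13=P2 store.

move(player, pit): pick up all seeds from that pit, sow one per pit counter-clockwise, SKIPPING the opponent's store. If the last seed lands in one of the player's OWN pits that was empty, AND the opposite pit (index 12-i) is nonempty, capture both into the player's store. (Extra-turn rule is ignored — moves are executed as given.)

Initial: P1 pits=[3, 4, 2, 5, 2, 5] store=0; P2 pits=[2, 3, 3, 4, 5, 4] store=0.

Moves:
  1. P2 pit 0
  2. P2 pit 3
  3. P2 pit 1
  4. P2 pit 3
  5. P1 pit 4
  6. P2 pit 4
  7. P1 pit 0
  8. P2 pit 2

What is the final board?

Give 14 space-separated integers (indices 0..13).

Answer: 1 6 4 7 2 8 1 0 0 0 1 1 8 3

Derivation:
Move 1: P2 pit0 -> P1=[3,4,2,5,2,5](0) P2=[0,4,4,4,5,4](0)
Move 2: P2 pit3 -> P1=[4,4,2,5,2,5](0) P2=[0,4,4,0,6,5](1)
Move 3: P2 pit1 -> P1=[4,4,2,5,2,5](0) P2=[0,0,5,1,7,6](1)
Move 4: P2 pit3 -> P1=[4,4,2,5,2,5](0) P2=[0,0,5,0,8,6](1)
Move 5: P1 pit4 -> P1=[4,4,2,5,0,6](1) P2=[0,0,5,0,8,6](1)
Move 6: P2 pit4 -> P1=[5,5,3,6,1,7](1) P2=[0,0,5,0,0,7](2)
Move 7: P1 pit0 -> P1=[0,6,4,7,2,8](1) P2=[0,0,5,0,0,7](2)
Move 8: P2 pit2 -> P1=[1,6,4,7,2,8](1) P2=[0,0,0,1,1,8](3)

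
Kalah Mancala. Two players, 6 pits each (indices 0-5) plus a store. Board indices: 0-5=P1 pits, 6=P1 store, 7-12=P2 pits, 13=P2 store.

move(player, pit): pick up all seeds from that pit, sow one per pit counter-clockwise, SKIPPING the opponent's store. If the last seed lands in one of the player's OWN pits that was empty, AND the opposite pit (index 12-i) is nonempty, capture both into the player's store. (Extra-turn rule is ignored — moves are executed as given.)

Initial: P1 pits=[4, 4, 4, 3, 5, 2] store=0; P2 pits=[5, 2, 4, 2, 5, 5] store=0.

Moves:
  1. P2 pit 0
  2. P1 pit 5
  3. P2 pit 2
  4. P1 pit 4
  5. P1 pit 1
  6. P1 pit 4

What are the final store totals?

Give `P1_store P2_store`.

Answer: 2 1

Derivation:
Move 1: P2 pit0 -> P1=[4,4,4,3,5,2](0) P2=[0,3,5,3,6,6](0)
Move 2: P1 pit5 -> P1=[4,4,4,3,5,0](1) P2=[1,3,5,3,6,6](0)
Move 3: P2 pit2 -> P1=[5,4,4,3,5,0](1) P2=[1,3,0,4,7,7](1)
Move 4: P1 pit4 -> P1=[5,4,4,3,0,1](2) P2=[2,4,1,4,7,7](1)
Move 5: P1 pit1 -> P1=[5,0,5,4,1,2](2) P2=[2,4,1,4,7,7](1)
Move 6: P1 pit4 -> P1=[5,0,5,4,0,3](2) P2=[2,4,1,4,7,7](1)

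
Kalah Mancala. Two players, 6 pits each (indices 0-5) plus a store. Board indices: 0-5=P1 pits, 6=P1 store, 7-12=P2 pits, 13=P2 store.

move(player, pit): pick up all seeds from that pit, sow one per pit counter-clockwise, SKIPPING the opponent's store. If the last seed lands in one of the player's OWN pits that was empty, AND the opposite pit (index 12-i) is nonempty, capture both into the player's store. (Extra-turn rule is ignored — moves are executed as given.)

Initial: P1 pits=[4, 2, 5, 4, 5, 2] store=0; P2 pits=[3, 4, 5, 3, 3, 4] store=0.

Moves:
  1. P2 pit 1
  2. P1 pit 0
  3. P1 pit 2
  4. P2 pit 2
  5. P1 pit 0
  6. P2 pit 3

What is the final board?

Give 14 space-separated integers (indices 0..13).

Move 1: P2 pit1 -> P1=[4,2,5,4,5,2](0) P2=[3,0,6,4,4,5](0)
Move 2: P1 pit0 -> P1=[0,3,6,5,6,2](0) P2=[3,0,6,4,4,5](0)
Move 3: P1 pit2 -> P1=[0,3,0,6,7,3](1) P2=[4,1,6,4,4,5](0)
Move 4: P2 pit2 -> P1=[1,4,0,6,7,3](1) P2=[4,1,0,5,5,6](1)
Move 5: P1 pit0 -> P1=[0,5,0,6,7,3](1) P2=[4,1,0,5,5,6](1)
Move 6: P2 pit3 -> P1=[1,6,0,6,7,3](1) P2=[4,1,0,0,6,7](2)

Answer: 1 6 0 6 7 3 1 4 1 0 0 6 7 2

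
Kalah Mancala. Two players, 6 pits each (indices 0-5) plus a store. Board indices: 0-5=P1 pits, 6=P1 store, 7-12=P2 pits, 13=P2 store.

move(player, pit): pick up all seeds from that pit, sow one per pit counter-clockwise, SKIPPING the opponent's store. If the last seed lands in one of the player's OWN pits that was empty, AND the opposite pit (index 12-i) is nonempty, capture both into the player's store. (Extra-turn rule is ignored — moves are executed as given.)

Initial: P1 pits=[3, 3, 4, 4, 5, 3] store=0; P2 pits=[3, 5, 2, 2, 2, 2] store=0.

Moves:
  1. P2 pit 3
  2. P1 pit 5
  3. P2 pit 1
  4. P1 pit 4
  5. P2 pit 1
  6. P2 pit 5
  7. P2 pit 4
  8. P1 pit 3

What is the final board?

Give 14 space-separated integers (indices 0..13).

Answer: 6 5 5 0 1 2 3 6 0 5 1 0 1 3

Derivation:
Move 1: P2 pit3 -> P1=[3,3,4,4,5,3](0) P2=[3,5,2,0,3,3](0)
Move 2: P1 pit5 -> P1=[3,3,4,4,5,0](1) P2=[4,6,2,0,3,3](0)
Move 3: P2 pit1 -> P1=[4,3,4,4,5,0](1) P2=[4,0,3,1,4,4](1)
Move 4: P1 pit4 -> P1=[4,3,4,4,0,1](2) P2=[5,1,4,1,4,4](1)
Move 5: P2 pit1 -> P1=[4,3,4,4,0,1](2) P2=[5,0,5,1,4,4](1)
Move 6: P2 pit5 -> P1=[5,4,5,4,0,1](2) P2=[5,0,5,1,4,0](2)
Move 7: P2 pit4 -> P1=[6,5,5,4,0,1](2) P2=[5,0,5,1,0,1](3)
Move 8: P1 pit3 -> P1=[6,5,5,0,1,2](3) P2=[6,0,5,1,0,1](3)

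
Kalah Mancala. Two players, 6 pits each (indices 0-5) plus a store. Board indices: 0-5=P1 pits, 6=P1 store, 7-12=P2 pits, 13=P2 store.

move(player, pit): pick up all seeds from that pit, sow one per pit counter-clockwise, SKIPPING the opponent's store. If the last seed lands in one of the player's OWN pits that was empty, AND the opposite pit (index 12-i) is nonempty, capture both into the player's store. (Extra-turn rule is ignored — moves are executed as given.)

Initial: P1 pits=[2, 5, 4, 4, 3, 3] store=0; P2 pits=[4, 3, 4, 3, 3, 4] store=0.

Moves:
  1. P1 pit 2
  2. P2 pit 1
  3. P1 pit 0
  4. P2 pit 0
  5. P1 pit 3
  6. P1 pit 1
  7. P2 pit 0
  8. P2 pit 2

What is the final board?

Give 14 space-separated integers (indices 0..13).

Move 1: P1 pit2 -> P1=[2,5,0,5,4,4](1) P2=[4,3,4,3,3,4](0)
Move 2: P2 pit1 -> P1=[2,5,0,5,4,4](1) P2=[4,0,5,4,4,4](0)
Move 3: P1 pit0 -> P1=[0,6,0,5,4,4](6) P2=[4,0,5,0,4,4](0)
Move 4: P2 pit0 -> P1=[0,6,0,5,4,4](6) P2=[0,1,6,1,5,4](0)
Move 5: P1 pit3 -> P1=[0,6,0,0,5,5](7) P2=[1,2,6,1,5,4](0)
Move 6: P1 pit1 -> P1=[0,0,1,1,6,6](8) P2=[2,2,6,1,5,4](0)
Move 7: P2 pit0 -> P1=[0,0,1,1,6,6](8) P2=[0,3,7,1,5,4](0)
Move 8: P2 pit2 -> P1=[1,1,2,1,6,6](8) P2=[0,3,0,2,6,5](1)

Answer: 1 1 2 1 6 6 8 0 3 0 2 6 5 1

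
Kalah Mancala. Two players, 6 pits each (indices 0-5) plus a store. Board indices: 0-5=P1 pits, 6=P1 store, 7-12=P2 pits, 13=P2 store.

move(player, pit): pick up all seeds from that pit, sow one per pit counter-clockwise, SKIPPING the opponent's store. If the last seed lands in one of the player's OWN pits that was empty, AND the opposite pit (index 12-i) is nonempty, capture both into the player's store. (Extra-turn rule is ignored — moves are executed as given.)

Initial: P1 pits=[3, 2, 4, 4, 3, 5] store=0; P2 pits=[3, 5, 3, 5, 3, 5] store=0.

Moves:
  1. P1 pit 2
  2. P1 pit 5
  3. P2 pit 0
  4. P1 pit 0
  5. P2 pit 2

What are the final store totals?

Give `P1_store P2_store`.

Answer: 2 1

Derivation:
Move 1: P1 pit2 -> P1=[3,2,0,5,4,6](1) P2=[3,5,3,5,3,5](0)
Move 2: P1 pit5 -> P1=[3,2,0,5,4,0](2) P2=[4,6,4,6,4,5](0)
Move 3: P2 pit0 -> P1=[3,2,0,5,4,0](2) P2=[0,7,5,7,5,5](0)
Move 4: P1 pit0 -> P1=[0,3,1,6,4,0](2) P2=[0,7,5,7,5,5](0)
Move 5: P2 pit2 -> P1=[1,3,1,6,4,0](2) P2=[0,7,0,8,6,6](1)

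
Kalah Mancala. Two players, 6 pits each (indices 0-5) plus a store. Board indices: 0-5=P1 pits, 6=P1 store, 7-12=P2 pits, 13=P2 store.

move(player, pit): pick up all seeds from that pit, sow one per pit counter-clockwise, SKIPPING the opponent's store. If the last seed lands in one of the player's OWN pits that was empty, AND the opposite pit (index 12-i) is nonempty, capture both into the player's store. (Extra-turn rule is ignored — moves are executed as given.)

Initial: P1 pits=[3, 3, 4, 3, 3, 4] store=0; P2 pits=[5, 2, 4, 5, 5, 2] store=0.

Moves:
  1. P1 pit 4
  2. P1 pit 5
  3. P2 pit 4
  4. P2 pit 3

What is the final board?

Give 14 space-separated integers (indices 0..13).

Answer: 5 5 6 3 0 0 2 7 3 5 0 1 4 2

Derivation:
Move 1: P1 pit4 -> P1=[3,3,4,3,0,5](1) P2=[6,2,4,5,5,2](0)
Move 2: P1 pit5 -> P1=[3,3,4,3,0,0](2) P2=[7,3,5,6,5,2](0)
Move 3: P2 pit4 -> P1=[4,4,5,3,0,0](2) P2=[7,3,5,6,0,3](1)
Move 4: P2 pit3 -> P1=[5,5,6,3,0,0](2) P2=[7,3,5,0,1,4](2)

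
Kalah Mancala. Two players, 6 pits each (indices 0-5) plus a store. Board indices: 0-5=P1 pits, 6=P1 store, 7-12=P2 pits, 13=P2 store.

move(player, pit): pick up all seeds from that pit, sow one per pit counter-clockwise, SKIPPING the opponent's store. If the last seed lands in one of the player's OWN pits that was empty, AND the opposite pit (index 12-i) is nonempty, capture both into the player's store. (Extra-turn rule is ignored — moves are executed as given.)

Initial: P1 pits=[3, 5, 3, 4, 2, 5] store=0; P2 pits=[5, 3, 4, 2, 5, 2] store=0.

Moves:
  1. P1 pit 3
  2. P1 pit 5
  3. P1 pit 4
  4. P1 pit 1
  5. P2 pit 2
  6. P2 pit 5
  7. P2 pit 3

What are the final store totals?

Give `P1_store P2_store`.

Move 1: P1 pit3 -> P1=[3,5,3,0,3,6](1) P2=[6,3,4,2,5,2](0)
Move 2: P1 pit5 -> P1=[3,5,3,0,3,0](2) P2=[7,4,5,3,6,2](0)
Move 3: P1 pit4 -> P1=[3,5,3,0,0,1](3) P2=[8,4,5,3,6,2](0)
Move 4: P1 pit1 -> P1=[3,0,4,1,1,2](4) P2=[8,4,5,3,6,2](0)
Move 5: P2 pit2 -> P1=[4,0,4,1,1,2](4) P2=[8,4,0,4,7,3](1)
Move 6: P2 pit5 -> P1=[5,1,4,1,1,2](4) P2=[8,4,0,4,7,0](2)
Move 7: P2 pit3 -> P1=[6,1,4,1,1,2](4) P2=[8,4,0,0,8,1](3)

Answer: 4 3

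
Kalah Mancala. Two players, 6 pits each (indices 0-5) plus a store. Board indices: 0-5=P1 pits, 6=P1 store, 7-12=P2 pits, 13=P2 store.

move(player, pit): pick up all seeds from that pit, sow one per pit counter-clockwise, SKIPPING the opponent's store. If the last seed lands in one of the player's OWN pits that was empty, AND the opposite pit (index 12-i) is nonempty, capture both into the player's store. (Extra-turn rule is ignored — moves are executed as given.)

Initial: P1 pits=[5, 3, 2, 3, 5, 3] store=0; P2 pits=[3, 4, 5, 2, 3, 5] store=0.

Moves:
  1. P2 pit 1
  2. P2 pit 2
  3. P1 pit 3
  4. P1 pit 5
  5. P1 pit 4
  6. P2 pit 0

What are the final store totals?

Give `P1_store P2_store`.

Move 1: P2 pit1 -> P1=[5,3,2,3,5,3](0) P2=[3,0,6,3,4,6](0)
Move 2: P2 pit2 -> P1=[6,4,2,3,5,3](0) P2=[3,0,0,4,5,7](1)
Move 3: P1 pit3 -> P1=[6,4,2,0,6,4](1) P2=[3,0,0,4,5,7](1)
Move 4: P1 pit5 -> P1=[6,4,2,0,6,0](2) P2=[4,1,1,4,5,7](1)
Move 5: P1 pit4 -> P1=[6,4,2,0,0,1](3) P2=[5,2,2,5,5,7](1)
Move 6: P2 pit0 -> P1=[6,4,2,0,0,1](3) P2=[0,3,3,6,6,8](1)

Answer: 3 1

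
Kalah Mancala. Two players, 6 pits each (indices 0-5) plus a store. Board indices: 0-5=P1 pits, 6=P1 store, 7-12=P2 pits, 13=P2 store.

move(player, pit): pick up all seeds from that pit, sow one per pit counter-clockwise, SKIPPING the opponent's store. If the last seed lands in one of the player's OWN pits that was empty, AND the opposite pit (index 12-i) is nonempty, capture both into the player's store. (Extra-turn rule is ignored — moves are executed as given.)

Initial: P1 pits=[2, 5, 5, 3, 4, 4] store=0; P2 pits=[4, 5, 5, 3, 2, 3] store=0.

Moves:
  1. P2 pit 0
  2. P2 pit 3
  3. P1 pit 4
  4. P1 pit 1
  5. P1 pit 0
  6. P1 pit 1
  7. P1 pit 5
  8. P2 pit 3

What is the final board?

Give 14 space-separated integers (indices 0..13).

Move 1: P2 pit0 -> P1=[2,5,5,3,4,4](0) P2=[0,6,6,4,3,3](0)
Move 2: P2 pit3 -> P1=[3,5,5,3,4,4](0) P2=[0,6,6,0,4,4](1)
Move 3: P1 pit4 -> P1=[3,5,5,3,0,5](1) P2=[1,7,6,0,4,4](1)
Move 4: P1 pit1 -> P1=[3,0,6,4,1,6](2) P2=[1,7,6,0,4,4](1)
Move 5: P1 pit0 -> P1=[0,1,7,5,1,6](2) P2=[1,7,6,0,4,4](1)
Move 6: P1 pit1 -> P1=[0,0,8,5,1,6](2) P2=[1,7,6,0,4,4](1)
Move 7: P1 pit5 -> P1=[0,0,8,5,1,0](3) P2=[2,8,7,1,5,4](1)
Move 8: P2 pit3 -> P1=[0,0,8,5,1,0](3) P2=[2,8,7,0,6,4](1)

Answer: 0 0 8 5 1 0 3 2 8 7 0 6 4 1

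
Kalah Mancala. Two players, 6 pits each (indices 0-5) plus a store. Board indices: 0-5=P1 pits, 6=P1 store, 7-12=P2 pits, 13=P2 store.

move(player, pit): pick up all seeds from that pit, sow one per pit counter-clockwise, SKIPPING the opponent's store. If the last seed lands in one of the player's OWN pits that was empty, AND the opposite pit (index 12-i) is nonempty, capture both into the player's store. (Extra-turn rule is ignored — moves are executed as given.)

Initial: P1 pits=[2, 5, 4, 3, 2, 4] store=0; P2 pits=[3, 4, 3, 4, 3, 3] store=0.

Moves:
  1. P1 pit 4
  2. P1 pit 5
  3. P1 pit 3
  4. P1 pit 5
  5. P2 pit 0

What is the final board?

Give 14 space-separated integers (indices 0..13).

Move 1: P1 pit4 -> P1=[2,5,4,3,0,5](1) P2=[3,4,3,4,3,3](0)
Move 2: P1 pit5 -> P1=[2,5,4,3,0,0](2) P2=[4,5,4,5,3,3](0)
Move 3: P1 pit3 -> P1=[2,5,4,0,1,1](3) P2=[4,5,4,5,3,3](0)
Move 4: P1 pit5 -> P1=[2,5,4,0,1,0](4) P2=[4,5,4,5,3,3](0)
Move 5: P2 pit0 -> P1=[2,5,4,0,1,0](4) P2=[0,6,5,6,4,3](0)

Answer: 2 5 4 0 1 0 4 0 6 5 6 4 3 0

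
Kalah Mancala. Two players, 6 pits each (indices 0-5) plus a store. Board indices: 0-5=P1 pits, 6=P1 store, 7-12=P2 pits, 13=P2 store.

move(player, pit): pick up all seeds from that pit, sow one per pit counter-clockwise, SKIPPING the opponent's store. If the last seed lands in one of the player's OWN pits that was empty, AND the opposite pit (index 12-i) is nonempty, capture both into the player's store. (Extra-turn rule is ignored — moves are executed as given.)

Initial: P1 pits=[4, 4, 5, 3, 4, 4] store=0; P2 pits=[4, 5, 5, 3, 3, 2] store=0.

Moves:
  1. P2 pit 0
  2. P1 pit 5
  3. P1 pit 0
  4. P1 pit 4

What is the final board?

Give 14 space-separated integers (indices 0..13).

Answer: 0 5 6 4 0 1 2 2 8 8 4 4 2 0

Derivation:
Move 1: P2 pit0 -> P1=[4,4,5,3,4,4](0) P2=[0,6,6,4,4,2](0)
Move 2: P1 pit5 -> P1=[4,4,5,3,4,0](1) P2=[1,7,7,4,4,2](0)
Move 3: P1 pit0 -> P1=[0,5,6,4,5,0](1) P2=[1,7,7,4,4,2](0)
Move 4: P1 pit4 -> P1=[0,5,6,4,0,1](2) P2=[2,8,8,4,4,2](0)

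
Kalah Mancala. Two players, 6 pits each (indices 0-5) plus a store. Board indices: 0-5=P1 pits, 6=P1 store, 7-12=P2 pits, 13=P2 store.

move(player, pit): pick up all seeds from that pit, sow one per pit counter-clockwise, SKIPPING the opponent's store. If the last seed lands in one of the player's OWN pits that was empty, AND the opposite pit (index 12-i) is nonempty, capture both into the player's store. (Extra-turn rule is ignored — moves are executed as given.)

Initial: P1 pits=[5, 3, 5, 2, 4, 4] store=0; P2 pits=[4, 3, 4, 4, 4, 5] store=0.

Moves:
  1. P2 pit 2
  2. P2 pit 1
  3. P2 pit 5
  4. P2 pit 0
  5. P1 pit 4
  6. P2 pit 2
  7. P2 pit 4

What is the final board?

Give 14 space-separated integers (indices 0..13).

Move 1: P2 pit2 -> P1=[5,3,5,2,4,4](0) P2=[4,3,0,5,5,6](1)
Move 2: P2 pit1 -> P1=[5,3,5,2,4,4](0) P2=[4,0,1,6,6,6](1)
Move 3: P2 pit5 -> P1=[6,4,6,3,5,4](0) P2=[4,0,1,6,6,0](2)
Move 4: P2 pit0 -> P1=[6,4,6,3,5,4](0) P2=[0,1,2,7,7,0](2)
Move 5: P1 pit4 -> P1=[6,4,6,3,0,5](1) P2=[1,2,3,7,7,0](2)
Move 6: P2 pit2 -> P1=[0,4,6,3,0,5](1) P2=[1,2,0,8,8,0](9)
Move 7: P2 pit4 -> P1=[1,5,7,4,1,6](1) P2=[1,2,0,8,0,1](10)

Answer: 1 5 7 4 1 6 1 1 2 0 8 0 1 10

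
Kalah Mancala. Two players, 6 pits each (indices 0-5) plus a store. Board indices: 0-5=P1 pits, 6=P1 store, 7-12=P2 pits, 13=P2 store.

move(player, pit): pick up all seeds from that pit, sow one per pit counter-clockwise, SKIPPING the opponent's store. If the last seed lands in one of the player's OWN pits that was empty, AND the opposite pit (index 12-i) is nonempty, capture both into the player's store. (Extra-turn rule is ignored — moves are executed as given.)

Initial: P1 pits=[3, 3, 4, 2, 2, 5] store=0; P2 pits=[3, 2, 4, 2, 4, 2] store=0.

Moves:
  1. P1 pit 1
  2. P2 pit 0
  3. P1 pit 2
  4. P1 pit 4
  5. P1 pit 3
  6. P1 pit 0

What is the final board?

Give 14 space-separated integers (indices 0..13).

Move 1: P1 pit1 -> P1=[3,0,5,3,3,5](0) P2=[3,2,4,2,4,2](0)
Move 2: P2 pit0 -> P1=[3,0,5,3,3,5](0) P2=[0,3,5,3,4,2](0)
Move 3: P1 pit2 -> P1=[3,0,0,4,4,6](1) P2=[1,3,5,3,4,2](0)
Move 4: P1 pit4 -> P1=[3,0,0,4,0,7](2) P2=[2,4,5,3,4,2](0)
Move 5: P1 pit3 -> P1=[3,0,0,0,1,8](3) P2=[3,4,5,3,4,2](0)
Move 6: P1 pit0 -> P1=[0,1,1,0,1,8](9) P2=[3,4,0,3,4,2](0)

Answer: 0 1 1 0 1 8 9 3 4 0 3 4 2 0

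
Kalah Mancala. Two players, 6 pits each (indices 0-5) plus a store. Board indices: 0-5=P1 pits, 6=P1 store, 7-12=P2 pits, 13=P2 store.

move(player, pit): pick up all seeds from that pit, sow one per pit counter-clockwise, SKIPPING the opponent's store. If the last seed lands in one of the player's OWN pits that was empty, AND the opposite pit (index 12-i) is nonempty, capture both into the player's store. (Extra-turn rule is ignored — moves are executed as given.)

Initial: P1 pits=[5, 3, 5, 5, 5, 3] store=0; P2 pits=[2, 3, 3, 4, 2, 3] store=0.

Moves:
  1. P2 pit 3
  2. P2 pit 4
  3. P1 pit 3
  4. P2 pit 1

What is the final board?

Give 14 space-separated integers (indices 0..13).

Answer: 7 3 5 0 6 4 1 3 0 4 1 1 6 2

Derivation:
Move 1: P2 pit3 -> P1=[6,3,5,5,5,3](0) P2=[2,3,3,0,3,4](1)
Move 2: P2 pit4 -> P1=[7,3,5,5,5,3](0) P2=[2,3,3,0,0,5](2)
Move 3: P1 pit3 -> P1=[7,3,5,0,6,4](1) P2=[3,4,3,0,0,5](2)
Move 4: P2 pit1 -> P1=[7,3,5,0,6,4](1) P2=[3,0,4,1,1,6](2)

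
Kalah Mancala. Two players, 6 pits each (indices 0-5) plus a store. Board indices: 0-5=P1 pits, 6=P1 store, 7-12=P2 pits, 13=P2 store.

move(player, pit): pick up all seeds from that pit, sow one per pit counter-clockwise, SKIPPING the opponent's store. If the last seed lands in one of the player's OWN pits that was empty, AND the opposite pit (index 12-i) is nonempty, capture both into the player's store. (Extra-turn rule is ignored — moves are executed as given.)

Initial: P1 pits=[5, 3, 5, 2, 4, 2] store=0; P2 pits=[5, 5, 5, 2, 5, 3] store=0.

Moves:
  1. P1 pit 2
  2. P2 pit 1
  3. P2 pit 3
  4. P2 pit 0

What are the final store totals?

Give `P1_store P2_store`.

Move 1: P1 pit2 -> P1=[5,3,0,3,5,3](1) P2=[6,5,5,2,5,3](0)
Move 2: P2 pit1 -> P1=[5,3,0,3,5,3](1) P2=[6,0,6,3,6,4](1)
Move 3: P2 pit3 -> P1=[5,3,0,3,5,3](1) P2=[6,0,6,0,7,5](2)
Move 4: P2 pit0 -> P1=[5,3,0,3,5,3](1) P2=[0,1,7,1,8,6](3)

Answer: 1 3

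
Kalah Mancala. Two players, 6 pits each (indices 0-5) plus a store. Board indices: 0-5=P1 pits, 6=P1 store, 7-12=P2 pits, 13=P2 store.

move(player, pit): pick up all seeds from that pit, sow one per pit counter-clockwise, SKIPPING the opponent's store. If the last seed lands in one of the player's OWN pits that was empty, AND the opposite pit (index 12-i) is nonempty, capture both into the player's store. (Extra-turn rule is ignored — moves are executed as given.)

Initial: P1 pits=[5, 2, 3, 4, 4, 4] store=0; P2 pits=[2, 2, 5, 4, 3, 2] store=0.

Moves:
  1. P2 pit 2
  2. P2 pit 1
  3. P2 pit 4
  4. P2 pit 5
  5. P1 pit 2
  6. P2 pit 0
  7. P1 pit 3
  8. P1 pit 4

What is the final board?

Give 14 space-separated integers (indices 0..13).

Move 1: P2 pit2 -> P1=[6,2,3,4,4,4](0) P2=[2,2,0,5,4,3](1)
Move 2: P2 pit1 -> P1=[6,2,3,4,4,4](0) P2=[2,0,1,6,4,3](1)
Move 3: P2 pit4 -> P1=[7,3,3,4,4,4](0) P2=[2,0,1,6,0,4](2)
Move 4: P2 pit5 -> P1=[8,4,4,4,4,4](0) P2=[2,0,1,6,0,0](3)
Move 5: P1 pit2 -> P1=[8,4,0,5,5,5](1) P2=[2,0,1,6,0,0](3)
Move 6: P2 pit0 -> P1=[8,4,0,5,5,5](1) P2=[0,1,2,6,0,0](3)
Move 7: P1 pit3 -> P1=[8,4,0,0,6,6](2) P2=[1,2,2,6,0,0](3)
Move 8: P1 pit4 -> P1=[8,4,0,0,0,7](3) P2=[2,3,3,7,0,0](3)

Answer: 8 4 0 0 0 7 3 2 3 3 7 0 0 3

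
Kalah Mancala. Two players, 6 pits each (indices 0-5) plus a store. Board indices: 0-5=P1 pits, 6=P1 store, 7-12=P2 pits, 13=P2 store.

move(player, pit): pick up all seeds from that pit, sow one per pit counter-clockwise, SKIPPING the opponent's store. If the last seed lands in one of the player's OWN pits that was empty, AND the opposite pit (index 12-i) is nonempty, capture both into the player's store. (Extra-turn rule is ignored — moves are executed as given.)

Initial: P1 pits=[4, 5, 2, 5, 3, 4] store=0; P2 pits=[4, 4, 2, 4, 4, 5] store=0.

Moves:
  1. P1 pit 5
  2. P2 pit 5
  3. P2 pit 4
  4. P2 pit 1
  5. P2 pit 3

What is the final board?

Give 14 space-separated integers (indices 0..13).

Answer: 7 8 3 6 3 0 1 5 0 4 0 2 3 4

Derivation:
Move 1: P1 pit5 -> P1=[4,5,2,5,3,0](1) P2=[5,5,3,4,4,5](0)
Move 2: P2 pit5 -> P1=[5,6,3,6,3,0](1) P2=[5,5,3,4,4,0](1)
Move 3: P2 pit4 -> P1=[6,7,3,6,3,0](1) P2=[5,5,3,4,0,1](2)
Move 4: P2 pit1 -> P1=[6,7,3,6,3,0](1) P2=[5,0,4,5,1,2](3)
Move 5: P2 pit3 -> P1=[7,8,3,6,3,0](1) P2=[5,0,4,0,2,3](4)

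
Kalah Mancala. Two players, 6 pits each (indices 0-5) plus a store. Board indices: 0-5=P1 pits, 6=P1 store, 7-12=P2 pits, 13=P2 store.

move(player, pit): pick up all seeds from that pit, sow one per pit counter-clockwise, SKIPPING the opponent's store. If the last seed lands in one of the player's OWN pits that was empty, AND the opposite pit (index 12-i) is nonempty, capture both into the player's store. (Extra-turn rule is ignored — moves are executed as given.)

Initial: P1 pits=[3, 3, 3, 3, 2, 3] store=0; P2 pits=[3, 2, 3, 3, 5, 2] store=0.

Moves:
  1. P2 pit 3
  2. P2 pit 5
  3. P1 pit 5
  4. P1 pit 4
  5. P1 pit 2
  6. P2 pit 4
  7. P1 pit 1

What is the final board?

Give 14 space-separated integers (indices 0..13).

Move 1: P2 pit3 -> P1=[3,3,3,3,2,3](0) P2=[3,2,3,0,6,3](1)
Move 2: P2 pit5 -> P1=[4,4,3,3,2,3](0) P2=[3,2,3,0,6,0](2)
Move 3: P1 pit5 -> P1=[4,4,3,3,2,0](1) P2=[4,3,3,0,6,0](2)
Move 4: P1 pit4 -> P1=[4,4,3,3,0,1](2) P2=[4,3,3,0,6,0](2)
Move 5: P1 pit2 -> P1=[4,4,0,4,1,2](2) P2=[4,3,3,0,6,0](2)
Move 6: P2 pit4 -> P1=[5,5,1,5,1,2](2) P2=[4,3,3,0,0,1](3)
Move 7: P1 pit1 -> P1=[5,0,2,6,2,3](3) P2=[4,3,3,0,0,1](3)

Answer: 5 0 2 6 2 3 3 4 3 3 0 0 1 3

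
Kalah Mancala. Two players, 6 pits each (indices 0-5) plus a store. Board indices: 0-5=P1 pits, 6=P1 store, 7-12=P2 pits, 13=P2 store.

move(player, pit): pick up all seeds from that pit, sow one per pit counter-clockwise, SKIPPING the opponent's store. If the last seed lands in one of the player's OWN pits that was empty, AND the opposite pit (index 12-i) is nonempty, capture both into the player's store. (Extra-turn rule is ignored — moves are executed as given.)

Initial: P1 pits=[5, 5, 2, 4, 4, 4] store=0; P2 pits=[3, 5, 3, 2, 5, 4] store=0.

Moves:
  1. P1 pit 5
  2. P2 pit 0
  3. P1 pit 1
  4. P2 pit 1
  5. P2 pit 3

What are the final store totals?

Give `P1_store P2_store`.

Answer: 2 2

Derivation:
Move 1: P1 pit5 -> P1=[5,5,2,4,4,0](1) P2=[4,6,4,2,5,4](0)
Move 2: P2 pit0 -> P1=[5,5,2,4,4,0](1) P2=[0,7,5,3,6,4](0)
Move 3: P1 pit1 -> P1=[5,0,3,5,5,1](2) P2=[0,7,5,3,6,4](0)
Move 4: P2 pit1 -> P1=[6,1,3,5,5,1](2) P2=[0,0,6,4,7,5](1)
Move 5: P2 pit3 -> P1=[7,1,3,5,5,1](2) P2=[0,0,6,0,8,6](2)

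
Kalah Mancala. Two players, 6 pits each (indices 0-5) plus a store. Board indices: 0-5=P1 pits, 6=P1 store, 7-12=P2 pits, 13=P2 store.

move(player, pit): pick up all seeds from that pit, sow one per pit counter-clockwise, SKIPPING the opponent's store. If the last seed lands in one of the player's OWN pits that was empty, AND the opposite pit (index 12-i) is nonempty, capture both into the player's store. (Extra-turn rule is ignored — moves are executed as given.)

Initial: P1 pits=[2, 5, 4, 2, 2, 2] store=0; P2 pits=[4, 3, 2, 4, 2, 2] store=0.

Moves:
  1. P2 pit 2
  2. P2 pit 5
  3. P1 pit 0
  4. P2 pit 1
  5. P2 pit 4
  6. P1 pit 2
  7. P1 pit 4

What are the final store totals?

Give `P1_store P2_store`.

Answer: 2 2

Derivation:
Move 1: P2 pit2 -> P1=[2,5,4,2,2,2](0) P2=[4,3,0,5,3,2](0)
Move 2: P2 pit5 -> P1=[3,5,4,2,2,2](0) P2=[4,3,0,5,3,0](1)
Move 3: P1 pit0 -> P1=[0,6,5,3,2,2](0) P2=[4,3,0,5,3,0](1)
Move 4: P2 pit1 -> P1=[0,6,5,3,2,2](0) P2=[4,0,1,6,4,0](1)
Move 5: P2 pit4 -> P1=[1,7,5,3,2,2](0) P2=[4,0,1,6,0,1](2)
Move 6: P1 pit2 -> P1=[1,7,0,4,3,3](1) P2=[5,0,1,6,0,1](2)
Move 7: P1 pit4 -> P1=[1,7,0,4,0,4](2) P2=[6,0,1,6,0,1](2)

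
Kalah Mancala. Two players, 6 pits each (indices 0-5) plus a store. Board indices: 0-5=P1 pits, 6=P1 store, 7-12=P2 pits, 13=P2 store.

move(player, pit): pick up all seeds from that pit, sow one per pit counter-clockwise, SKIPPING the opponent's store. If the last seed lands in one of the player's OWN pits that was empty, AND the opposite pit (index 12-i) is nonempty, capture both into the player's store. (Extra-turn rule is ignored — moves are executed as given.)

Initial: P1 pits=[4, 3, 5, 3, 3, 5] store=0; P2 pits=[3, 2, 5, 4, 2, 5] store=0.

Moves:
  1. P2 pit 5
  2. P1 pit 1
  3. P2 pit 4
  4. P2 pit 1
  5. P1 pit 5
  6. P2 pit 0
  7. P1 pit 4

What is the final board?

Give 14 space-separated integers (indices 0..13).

Move 1: P2 pit5 -> P1=[5,4,6,4,3,5](0) P2=[3,2,5,4,2,0](1)
Move 2: P1 pit1 -> P1=[5,0,7,5,4,6](0) P2=[3,2,5,4,2,0](1)
Move 3: P2 pit4 -> P1=[5,0,7,5,4,6](0) P2=[3,2,5,4,0,1](2)
Move 4: P2 pit1 -> P1=[5,0,7,5,4,6](0) P2=[3,0,6,5,0,1](2)
Move 5: P1 pit5 -> P1=[5,0,7,5,4,0](1) P2=[4,1,7,6,1,1](2)
Move 6: P2 pit0 -> P1=[5,0,7,5,4,0](1) P2=[0,2,8,7,2,1](2)
Move 7: P1 pit4 -> P1=[5,0,7,5,0,1](2) P2=[1,3,8,7,2,1](2)

Answer: 5 0 7 5 0 1 2 1 3 8 7 2 1 2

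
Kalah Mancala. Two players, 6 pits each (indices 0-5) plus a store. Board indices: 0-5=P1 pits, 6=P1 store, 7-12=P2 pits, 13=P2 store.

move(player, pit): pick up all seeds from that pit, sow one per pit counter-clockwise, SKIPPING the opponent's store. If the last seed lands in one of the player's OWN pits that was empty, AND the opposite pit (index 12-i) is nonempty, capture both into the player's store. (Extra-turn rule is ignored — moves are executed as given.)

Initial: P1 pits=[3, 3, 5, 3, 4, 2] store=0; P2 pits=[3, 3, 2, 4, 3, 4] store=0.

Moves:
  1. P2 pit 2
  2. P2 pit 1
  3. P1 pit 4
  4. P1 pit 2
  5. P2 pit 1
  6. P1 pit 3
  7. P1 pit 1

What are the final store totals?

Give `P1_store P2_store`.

Move 1: P2 pit2 -> P1=[3,3,5,3,4,2](0) P2=[3,3,0,5,4,4](0)
Move 2: P2 pit1 -> P1=[3,3,5,3,4,2](0) P2=[3,0,1,6,5,4](0)
Move 3: P1 pit4 -> P1=[3,3,5,3,0,3](1) P2=[4,1,1,6,5,4](0)
Move 4: P1 pit2 -> P1=[3,3,0,4,1,4](2) P2=[5,1,1,6,5,4](0)
Move 5: P2 pit1 -> P1=[3,3,0,4,1,4](2) P2=[5,0,2,6,5,4](0)
Move 6: P1 pit3 -> P1=[3,3,0,0,2,5](3) P2=[6,0,2,6,5,4](0)
Move 7: P1 pit1 -> P1=[3,0,1,1,3,5](3) P2=[6,0,2,6,5,4](0)

Answer: 3 0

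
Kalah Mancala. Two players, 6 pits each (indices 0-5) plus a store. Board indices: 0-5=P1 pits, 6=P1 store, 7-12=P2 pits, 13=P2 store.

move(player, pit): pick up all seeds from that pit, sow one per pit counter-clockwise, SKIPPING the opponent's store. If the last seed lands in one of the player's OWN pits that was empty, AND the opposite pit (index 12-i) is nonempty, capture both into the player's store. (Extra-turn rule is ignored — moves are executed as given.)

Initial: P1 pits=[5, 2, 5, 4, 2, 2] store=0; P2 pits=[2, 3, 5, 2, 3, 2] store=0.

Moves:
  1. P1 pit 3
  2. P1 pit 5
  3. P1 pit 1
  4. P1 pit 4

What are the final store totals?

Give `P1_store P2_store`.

Move 1: P1 pit3 -> P1=[5,2,5,0,3,3](1) P2=[3,3,5,2,3,2](0)
Move 2: P1 pit5 -> P1=[5,2,5,0,3,0](2) P2=[4,4,5,2,3,2](0)
Move 3: P1 pit1 -> P1=[5,0,6,0,3,0](8) P2=[4,4,0,2,3,2](0)
Move 4: P1 pit4 -> P1=[5,0,6,0,0,1](9) P2=[5,4,0,2,3,2](0)

Answer: 9 0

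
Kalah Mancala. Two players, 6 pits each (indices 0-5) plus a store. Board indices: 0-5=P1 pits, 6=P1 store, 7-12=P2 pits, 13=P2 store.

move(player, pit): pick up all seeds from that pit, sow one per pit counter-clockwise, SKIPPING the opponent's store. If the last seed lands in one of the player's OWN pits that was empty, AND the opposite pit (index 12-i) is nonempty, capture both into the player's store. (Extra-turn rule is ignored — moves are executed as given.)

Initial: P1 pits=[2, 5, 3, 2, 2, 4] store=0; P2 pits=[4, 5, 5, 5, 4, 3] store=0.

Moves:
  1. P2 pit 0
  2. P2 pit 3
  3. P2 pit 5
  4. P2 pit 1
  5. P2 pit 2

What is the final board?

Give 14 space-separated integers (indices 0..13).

Move 1: P2 pit0 -> P1=[2,5,3,2,2,4](0) P2=[0,6,6,6,5,3](0)
Move 2: P2 pit3 -> P1=[3,6,4,2,2,4](0) P2=[0,6,6,0,6,4](1)
Move 3: P2 pit5 -> P1=[4,7,5,2,2,4](0) P2=[0,6,6,0,6,0](2)
Move 4: P2 pit1 -> P1=[5,7,5,2,2,4](0) P2=[0,0,7,1,7,1](3)
Move 5: P2 pit2 -> P1=[6,8,6,2,2,4](0) P2=[0,0,0,2,8,2](4)

Answer: 6 8 6 2 2 4 0 0 0 0 2 8 2 4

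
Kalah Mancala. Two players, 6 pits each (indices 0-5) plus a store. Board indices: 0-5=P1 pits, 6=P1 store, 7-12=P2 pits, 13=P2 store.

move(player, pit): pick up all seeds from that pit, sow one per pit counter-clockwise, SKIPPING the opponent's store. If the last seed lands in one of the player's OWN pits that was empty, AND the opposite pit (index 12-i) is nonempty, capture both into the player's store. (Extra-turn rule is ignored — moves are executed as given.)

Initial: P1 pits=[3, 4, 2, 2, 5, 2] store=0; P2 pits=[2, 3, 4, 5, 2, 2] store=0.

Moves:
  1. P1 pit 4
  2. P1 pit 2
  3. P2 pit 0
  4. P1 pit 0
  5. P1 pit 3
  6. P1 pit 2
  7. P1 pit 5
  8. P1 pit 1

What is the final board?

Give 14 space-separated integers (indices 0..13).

Answer: 0 0 1 1 2 1 16 2 2 1 6 2 2 0

Derivation:
Move 1: P1 pit4 -> P1=[3,4,2,2,0,3](1) P2=[3,4,5,5,2,2](0)
Move 2: P1 pit2 -> P1=[3,4,0,3,0,3](6) P2=[3,0,5,5,2,2](0)
Move 3: P2 pit0 -> P1=[3,4,0,3,0,3](6) P2=[0,1,6,6,2,2](0)
Move 4: P1 pit0 -> P1=[0,5,1,4,0,3](6) P2=[0,1,6,6,2,2](0)
Move 5: P1 pit3 -> P1=[0,5,1,0,1,4](7) P2=[1,1,6,6,2,2](0)
Move 6: P1 pit2 -> P1=[0,5,0,0,1,4](14) P2=[1,1,0,6,2,2](0)
Move 7: P1 pit5 -> P1=[0,5,0,0,1,0](15) P2=[2,2,1,6,2,2](0)
Move 8: P1 pit1 -> P1=[0,0,1,1,2,1](16) P2=[2,2,1,6,2,2](0)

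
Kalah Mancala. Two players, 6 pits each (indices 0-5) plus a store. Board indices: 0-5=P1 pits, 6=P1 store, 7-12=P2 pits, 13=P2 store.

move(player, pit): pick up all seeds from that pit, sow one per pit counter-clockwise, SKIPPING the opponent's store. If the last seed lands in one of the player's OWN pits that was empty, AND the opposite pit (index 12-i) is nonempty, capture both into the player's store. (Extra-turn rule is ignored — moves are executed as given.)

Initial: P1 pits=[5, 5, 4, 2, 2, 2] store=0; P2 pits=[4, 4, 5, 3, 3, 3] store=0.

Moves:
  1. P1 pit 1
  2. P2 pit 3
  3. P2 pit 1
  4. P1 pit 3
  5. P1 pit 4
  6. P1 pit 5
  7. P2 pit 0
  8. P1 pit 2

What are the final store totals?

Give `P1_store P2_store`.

Move 1: P1 pit1 -> P1=[5,0,5,3,3,3](1) P2=[4,4,5,3,3,3](0)
Move 2: P2 pit3 -> P1=[5,0,5,3,3,3](1) P2=[4,4,5,0,4,4](1)
Move 3: P2 pit1 -> P1=[5,0,5,3,3,3](1) P2=[4,0,6,1,5,5](1)
Move 4: P1 pit3 -> P1=[5,0,5,0,4,4](2) P2=[4,0,6,1,5,5](1)
Move 5: P1 pit4 -> P1=[5,0,5,0,0,5](3) P2=[5,1,6,1,5,5](1)
Move 6: P1 pit5 -> P1=[5,0,5,0,0,0](4) P2=[6,2,7,2,5,5](1)
Move 7: P2 pit0 -> P1=[5,0,5,0,0,0](4) P2=[0,3,8,3,6,6](2)
Move 8: P1 pit2 -> P1=[5,0,0,1,1,1](5) P2=[1,3,8,3,6,6](2)

Answer: 5 2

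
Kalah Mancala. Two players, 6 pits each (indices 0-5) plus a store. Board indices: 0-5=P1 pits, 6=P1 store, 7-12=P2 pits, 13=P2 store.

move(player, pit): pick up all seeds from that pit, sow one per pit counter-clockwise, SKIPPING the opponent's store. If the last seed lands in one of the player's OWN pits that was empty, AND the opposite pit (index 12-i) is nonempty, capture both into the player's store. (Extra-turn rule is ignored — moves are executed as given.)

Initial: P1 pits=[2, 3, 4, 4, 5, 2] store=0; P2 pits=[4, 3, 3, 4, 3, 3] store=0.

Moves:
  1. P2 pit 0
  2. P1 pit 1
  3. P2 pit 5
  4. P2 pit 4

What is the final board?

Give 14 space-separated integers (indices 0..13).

Answer: 4 2 5 5 6 2 0 0 4 4 5 0 1 2

Derivation:
Move 1: P2 pit0 -> P1=[2,3,4,4,5,2](0) P2=[0,4,4,5,4,3](0)
Move 2: P1 pit1 -> P1=[2,0,5,5,6,2](0) P2=[0,4,4,5,4,3](0)
Move 3: P2 pit5 -> P1=[3,1,5,5,6,2](0) P2=[0,4,4,5,4,0](1)
Move 4: P2 pit4 -> P1=[4,2,5,5,6,2](0) P2=[0,4,4,5,0,1](2)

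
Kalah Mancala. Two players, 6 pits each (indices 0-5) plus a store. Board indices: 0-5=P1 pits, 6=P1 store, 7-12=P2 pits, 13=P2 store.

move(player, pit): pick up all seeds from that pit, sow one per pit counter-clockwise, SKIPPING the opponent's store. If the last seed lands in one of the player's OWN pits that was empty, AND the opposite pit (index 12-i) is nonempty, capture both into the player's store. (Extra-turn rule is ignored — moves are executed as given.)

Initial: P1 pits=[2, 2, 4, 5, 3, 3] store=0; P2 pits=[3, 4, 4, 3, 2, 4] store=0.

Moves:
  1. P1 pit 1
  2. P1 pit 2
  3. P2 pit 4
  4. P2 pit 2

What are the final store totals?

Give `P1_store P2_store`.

Move 1: P1 pit1 -> P1=[2,0,5,6,3,3](0) P2=[3,4,4,3,2,4](0)
Move 2: P1 pit2 -> P1=[2,0,0,7,4,4](1) P2=[4,4,4,3,2,4](0)
Move 3: P2 pit4 -> P1=[2,0,0,7,4,4](1) P2=[4,4,4,3,0,5](1)
Move 4: P2 pit2 -> P1=[2,0,0,7,4,4](1) P2=[4,4,0,4,1,6](2)

Answer: 1 2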